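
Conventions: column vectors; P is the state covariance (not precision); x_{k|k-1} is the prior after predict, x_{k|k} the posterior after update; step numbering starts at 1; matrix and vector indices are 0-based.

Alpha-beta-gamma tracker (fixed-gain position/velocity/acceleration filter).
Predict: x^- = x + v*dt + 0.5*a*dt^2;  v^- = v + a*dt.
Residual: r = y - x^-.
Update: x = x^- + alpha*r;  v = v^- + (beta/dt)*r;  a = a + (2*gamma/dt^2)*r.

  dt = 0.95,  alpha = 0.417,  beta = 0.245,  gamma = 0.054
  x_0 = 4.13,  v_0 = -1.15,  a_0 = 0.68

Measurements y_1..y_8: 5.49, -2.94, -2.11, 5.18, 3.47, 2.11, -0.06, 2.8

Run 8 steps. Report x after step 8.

x_post = 3.4061

step 1: x_pred=3.3443  r=2.1457  x^+=4.2391  v^+=0.0494  a^+=0.9368
step 2: x_pred=4.7087  r=-7.6487  x^+=1.5192  v^+=-1.0333  a^+=0.0215
step 3: x_pred=0.5473  r=-2.6573  x^+=-0.5608  v^+=-1.6982  a^+=-0.2965
step 4: x_pred=-2.3079  r=7.4879  x^+=0.8146  v^+=-0.0488  a^+=0.5995
step 5: x_pred=1.0388  r=2.4312  x^+=2.0526  v^+=1.1478  a^+=0.8905
step 6: x_pred=3.5448  r=-1.4348  x^+=2.9465  v^+=1.6237  a^+=0.7188
step 7: x_pred=4.8134  r=-4.8734  x^+=2.7812  v^+=1.0497  a^+=0.1356
step 8: x_pred=3.8396  r=-1.0396  x^+=3.4061  v^+=0.9104  a^+=0.0112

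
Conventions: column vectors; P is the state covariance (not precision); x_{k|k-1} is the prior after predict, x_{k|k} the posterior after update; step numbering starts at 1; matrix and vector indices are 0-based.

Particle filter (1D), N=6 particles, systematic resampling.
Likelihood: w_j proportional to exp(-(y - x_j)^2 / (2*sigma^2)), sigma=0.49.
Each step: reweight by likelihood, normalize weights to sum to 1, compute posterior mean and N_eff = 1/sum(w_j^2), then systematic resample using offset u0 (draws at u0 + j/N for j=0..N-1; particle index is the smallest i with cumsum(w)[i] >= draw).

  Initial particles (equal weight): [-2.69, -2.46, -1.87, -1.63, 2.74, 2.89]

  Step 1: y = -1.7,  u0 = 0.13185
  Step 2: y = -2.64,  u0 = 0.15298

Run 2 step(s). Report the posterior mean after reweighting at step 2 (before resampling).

post_mean = -2.1182

step 1: w=[0.0550, 0.1272, 0.3987, 0.4191, 0.0000, 0.0000]  mean=-1.8895  Neff=2.8262  idx=[1, 2, 2, 3, 3, 3]
step 2: w=[0.4985, 0.1551, 0.1551, 0.0637, 0.0637, 0.0637]  mean=-2.1182  Neff=3.2380  idx=[0, 0, 0, 1, 3, 5]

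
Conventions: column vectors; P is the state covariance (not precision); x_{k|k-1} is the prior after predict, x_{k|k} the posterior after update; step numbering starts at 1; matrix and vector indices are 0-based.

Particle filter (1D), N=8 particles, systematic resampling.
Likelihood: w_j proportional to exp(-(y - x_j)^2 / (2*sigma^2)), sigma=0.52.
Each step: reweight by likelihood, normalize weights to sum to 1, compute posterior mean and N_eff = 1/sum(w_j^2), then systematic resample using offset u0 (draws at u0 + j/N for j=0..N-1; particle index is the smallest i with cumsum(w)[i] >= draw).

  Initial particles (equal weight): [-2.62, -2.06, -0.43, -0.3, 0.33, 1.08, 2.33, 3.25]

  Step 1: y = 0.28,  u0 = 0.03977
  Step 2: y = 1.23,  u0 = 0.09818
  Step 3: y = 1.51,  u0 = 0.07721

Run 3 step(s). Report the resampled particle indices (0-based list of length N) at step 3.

step 1: w=[0.0000, 0.0000, 0.1763, 0.2405, 0.4458, 0.1372, 0.0002, 0.0000]  mean=0.1477  Neff=3.2627  idx=[2, 2, 3, 3, 4, 4, 4, 5]
step 2: w=[0.0037, 0.0037, 0.0079, 0.0079, 0.1340, 0.1340, 0.1340, 0.5748]  mean=0.7456  Neff=2.6011  idx=[4, 5, 6, 7, 7, 7, 7, 7]
step 3: w=[0.0201, 0.0201, 0.0201, 0.1879, 0.1879, 0.1879, 0.1879, 0.1879]  mean=1.0347  Neff=5.6253  idx=[3, 3, 4, 5, 5, 6, 7, 7]

resampled_idx = [3, 3, 4, 5, 5, 6, 7, 7]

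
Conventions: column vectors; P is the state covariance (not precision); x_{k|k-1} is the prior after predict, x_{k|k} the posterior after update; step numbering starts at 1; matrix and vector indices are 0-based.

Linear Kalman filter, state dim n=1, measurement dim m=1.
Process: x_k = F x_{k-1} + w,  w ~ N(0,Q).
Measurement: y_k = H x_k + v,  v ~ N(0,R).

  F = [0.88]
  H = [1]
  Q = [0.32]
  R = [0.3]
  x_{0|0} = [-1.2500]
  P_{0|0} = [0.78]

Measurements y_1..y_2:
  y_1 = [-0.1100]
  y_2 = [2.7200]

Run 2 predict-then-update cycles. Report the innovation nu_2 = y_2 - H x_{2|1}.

step 1: x^-=[-1.1000]  P^-=[0.9240]  S=[1.2240]  K=[0.7549]  nu=[0.9900]  x^+=[-0.3526]  P^+=[0.2265]
step 2: x^-=[-0.3103]  P^-=[0.4954]  S=[0.7954]  K=[0.6228]  nu=[3.0303]  x^+=[1.5770]  P^+=[0.1868]

innov = [3.0303]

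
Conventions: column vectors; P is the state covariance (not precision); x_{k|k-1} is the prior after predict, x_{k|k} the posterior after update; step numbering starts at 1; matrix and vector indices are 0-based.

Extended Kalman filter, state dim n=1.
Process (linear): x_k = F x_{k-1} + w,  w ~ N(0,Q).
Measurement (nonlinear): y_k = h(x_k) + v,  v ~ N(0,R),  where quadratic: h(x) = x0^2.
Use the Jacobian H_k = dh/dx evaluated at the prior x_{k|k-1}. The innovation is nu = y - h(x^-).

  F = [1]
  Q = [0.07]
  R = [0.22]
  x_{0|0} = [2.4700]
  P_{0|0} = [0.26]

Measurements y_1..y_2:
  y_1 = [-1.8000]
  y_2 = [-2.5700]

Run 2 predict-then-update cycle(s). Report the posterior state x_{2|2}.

x_post = [-0.1013]

step 1: x^-=[2.4700]  P^-=[0.3300]  H_jac=[4.9400]  S=[8.2732]  K=[0.1970]  nu=[-7.9009]  x^+=[0.9132]  P^+=[0.0088]
step 2: x^-=[0.9132]  P^-=[0.0788]  H_jac=[1.8263]  S=[0.4827]  K=[0.2980]  nu=[-3.4039]  x^+=[-0.1013]  P^+=[0.0359]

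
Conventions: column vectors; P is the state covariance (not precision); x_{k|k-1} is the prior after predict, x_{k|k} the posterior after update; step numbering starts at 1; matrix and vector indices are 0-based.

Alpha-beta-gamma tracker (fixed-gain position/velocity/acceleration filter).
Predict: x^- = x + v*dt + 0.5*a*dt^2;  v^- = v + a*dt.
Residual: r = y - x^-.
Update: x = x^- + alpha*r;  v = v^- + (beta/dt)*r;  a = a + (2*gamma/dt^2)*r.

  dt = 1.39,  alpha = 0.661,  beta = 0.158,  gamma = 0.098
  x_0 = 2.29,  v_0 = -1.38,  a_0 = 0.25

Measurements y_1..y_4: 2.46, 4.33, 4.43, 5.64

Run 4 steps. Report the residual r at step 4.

resid = -1.1929

step 1: x_pred=0.6133  r=1.8467  x^+=1.8340  v^+=-0.8226  a^+=0.4373
step 2: x_pred=1.1131  r=3.2169  x^+=3.2395  v^+=0.1510  a^+=0.7637
step 3: x_pred=4.1871  r=0.2429  x^+=4.3476  v^+=1.2401  a^+=0.7883
step 4: x_pred=6.8329  r=-1.1929  x^+=6.0444  v^+=2.2003  a^+=0.6673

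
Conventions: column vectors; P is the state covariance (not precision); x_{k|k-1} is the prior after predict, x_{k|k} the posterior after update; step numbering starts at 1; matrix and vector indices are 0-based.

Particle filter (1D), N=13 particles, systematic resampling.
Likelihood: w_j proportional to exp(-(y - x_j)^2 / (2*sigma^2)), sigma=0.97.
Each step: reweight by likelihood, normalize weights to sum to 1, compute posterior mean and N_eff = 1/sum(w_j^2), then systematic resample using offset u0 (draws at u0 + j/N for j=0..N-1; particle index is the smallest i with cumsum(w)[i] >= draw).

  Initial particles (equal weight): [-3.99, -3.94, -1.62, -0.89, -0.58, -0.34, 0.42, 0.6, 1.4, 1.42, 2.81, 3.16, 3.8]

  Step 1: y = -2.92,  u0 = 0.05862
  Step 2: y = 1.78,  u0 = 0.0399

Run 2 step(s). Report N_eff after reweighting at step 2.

N_eff = 1.6321

step 1: w=[0.3152, 0.3332, 0.2359, 0.0648, 0.0316, 0.0169, 0.0015, 0.0008, 0.0000, 0.0000, 0.0000, 0.0000, 0.0000]  mean=-3.0333  Neff=3.6827  idx=[0, 0, 0, 0, 1, 1, 1, 1, 2, 2, 2, 3, 5]
step 2: w=[0.0000, 0.0000, 0.0000, 0.0000, 0.0000, 0.0000, 0.0000, 0.0000, 0.0178, 0.0178, 0.0178, 0.1873, 0.7594]  mean=-0.5113  Neff=1.6321  idx=[10, 11, 11, 12, 12, 12, 12, 12, 12, 12, 12, 12, 12]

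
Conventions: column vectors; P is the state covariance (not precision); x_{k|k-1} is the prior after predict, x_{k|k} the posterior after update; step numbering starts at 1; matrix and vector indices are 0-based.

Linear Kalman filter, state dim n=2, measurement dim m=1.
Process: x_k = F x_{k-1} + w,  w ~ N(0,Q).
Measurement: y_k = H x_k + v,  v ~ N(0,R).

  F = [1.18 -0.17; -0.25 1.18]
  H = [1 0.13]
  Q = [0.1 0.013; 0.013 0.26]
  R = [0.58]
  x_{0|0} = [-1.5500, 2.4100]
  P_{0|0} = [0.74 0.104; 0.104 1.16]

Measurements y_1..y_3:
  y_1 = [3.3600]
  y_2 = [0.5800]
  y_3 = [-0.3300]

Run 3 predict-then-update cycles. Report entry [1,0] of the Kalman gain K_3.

K[1,0] = -0.7356

step 1: x^-=[-2.2387, 3.2313]  P^-=[1.1222 -0.2888; -0.2888 1.8601]  S=[1.6585]  K=[0.6540; -0.0283]  nu=[5.1786]  x^+=[1.1480, 3.0847]  P^+=[0.4129 -0.2581; -0.2581 1.8587]
step 2: x^-=[0.8302, 3.3529]  P^-=[0.8321 -0.8519; -0.8519 3.0262]  S=[1.2417]  K=[0.5809; -0.3693]  nu=[-0.6861]  x^+=[0.4317, 3.6063]  P^+=[0.4131 -0.5856; -0.5856 2.8568]
step 3: x^-=[-0.1037, 4.1475]  P^-=[0.9926 -1.5222; -1.5222 4.6092]  S=[1.2548]  K=[0.6334; -0.7356]  nu=[-0.7655]  x^+=[-0.5885, 4.7106]  P^+=[0.4892 -0.9376; -0.9376 3.9303]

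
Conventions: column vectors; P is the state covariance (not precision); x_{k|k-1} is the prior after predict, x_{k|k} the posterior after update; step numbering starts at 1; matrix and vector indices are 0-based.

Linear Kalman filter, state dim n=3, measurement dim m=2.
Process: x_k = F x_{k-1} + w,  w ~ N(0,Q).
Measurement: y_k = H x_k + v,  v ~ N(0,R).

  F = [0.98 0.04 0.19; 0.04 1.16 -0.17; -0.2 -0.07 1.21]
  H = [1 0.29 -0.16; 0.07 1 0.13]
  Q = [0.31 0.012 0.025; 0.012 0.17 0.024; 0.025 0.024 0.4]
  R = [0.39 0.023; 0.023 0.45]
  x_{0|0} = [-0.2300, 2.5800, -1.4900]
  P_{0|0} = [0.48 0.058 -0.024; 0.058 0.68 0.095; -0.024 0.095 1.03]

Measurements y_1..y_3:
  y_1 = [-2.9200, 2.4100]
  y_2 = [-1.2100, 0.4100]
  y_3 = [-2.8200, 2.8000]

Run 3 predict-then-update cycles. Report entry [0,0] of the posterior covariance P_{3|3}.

P_post[0,0] = 0.5071

step 1: x^-=[-0.4053, 3.2369, -1.9375]  P^-=[0.8063 0.1192 0.1372; 0.1192 1.0838 -0.1281; 0.1372 -0.1281 1.9277]  S=[1.3740 0.5073; 0.5073 1.5562]  K=[0.6254 -0.0795; 0.0856 0.6632; -0.2081 0.1527]  nu=[-3.7634, -0.5467]  x^+=[-2.7155, 2.5522, -1.2379]  P^+=[0.3095 -0.0792 0.2780; -0.0792 0.3317 -0.1979; 0.2780 -0.1979 1.8642]
step 2: x^-=[-2.7943, 3.0624, -1.1334]  P^-=[0.7694 -0.1973 0.7102; -0.1973 0.7376 -0.6274; 0.7102 -0.6274 3.0401]  S=[1.0158 0.1873; 0.1873 1.0649]  K=[0.6182 -0.1567; 0.0041 0.6023; 0.0752 -0.1846]  nu=[0.5148, -2.3094]  x^+=[-2.1140, 1.6734, -0.6684]  P^+=[0.3914 -0.1690 0.6557; -0.1690 0.3503 -0.5177; 0.6557 -0.5177 3.0032]
step 3: x^-=[-2.1318, 1.9702, -0.5031]  P^-=[1.0179 -0.4606 1.3852; -0.4606 0.9083 -1.2644; 1.3852 -1.2644 4.5800]  S=[1.0085 0.1117; 0.1117 1.0727]  K=[0.6867 -0.2666; -0.0692 0.6707; 0.3463 -0.5693]  nu=[-1.3400, 1.0444]  x^+=[-3.3304, 2.7634, -1.5617]  P^+=[0.5071 -0.2744 1.0365; -0.2744 0.4313 -0.8610; 1.0365 -0.8610 4.1554]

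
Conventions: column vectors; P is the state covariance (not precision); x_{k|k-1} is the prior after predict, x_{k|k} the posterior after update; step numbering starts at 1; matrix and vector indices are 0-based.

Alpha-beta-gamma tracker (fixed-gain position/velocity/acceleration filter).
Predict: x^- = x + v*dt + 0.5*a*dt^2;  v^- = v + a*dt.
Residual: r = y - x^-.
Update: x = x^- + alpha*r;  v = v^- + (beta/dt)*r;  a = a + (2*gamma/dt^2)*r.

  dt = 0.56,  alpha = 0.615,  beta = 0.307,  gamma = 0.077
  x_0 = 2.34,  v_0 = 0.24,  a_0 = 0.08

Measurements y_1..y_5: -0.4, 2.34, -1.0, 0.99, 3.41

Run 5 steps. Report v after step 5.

v_post = 1.1569

step 1: x_pred=2.4869  r=-2.8869  x^+=0.7115  v^+=-1.2979  a^+=-1.3377
step 2: x_pred=-0.2251  r=2.5651  x^+=1.3524  v^+=-0.6408  a^+=-0.0781
step 3: x_pred=0.9814  r=-1.9814  x^+=-0.2372  v^+=-1.7707  a^+=-1.0511
step 4: x_pred=-1.3936  r=2.3836  x^+=0.0723  v^+=-1.0526  a^+=0.1194
step 5: x_pred=-0.4984  r=3.9084  x^+=1.9053  v^+=1.1569  a^+=2.0387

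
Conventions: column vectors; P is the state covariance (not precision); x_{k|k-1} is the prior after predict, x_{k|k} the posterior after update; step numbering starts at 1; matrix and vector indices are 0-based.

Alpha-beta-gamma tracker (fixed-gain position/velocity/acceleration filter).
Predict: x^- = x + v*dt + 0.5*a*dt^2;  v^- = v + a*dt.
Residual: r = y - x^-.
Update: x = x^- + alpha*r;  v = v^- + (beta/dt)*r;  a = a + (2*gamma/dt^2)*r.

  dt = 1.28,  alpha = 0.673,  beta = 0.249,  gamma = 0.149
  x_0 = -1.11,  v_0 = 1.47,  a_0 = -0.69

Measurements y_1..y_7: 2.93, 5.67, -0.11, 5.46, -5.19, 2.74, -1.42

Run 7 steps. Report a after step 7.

a_post = 0.3840

step 1: x_pred=0.2064  r=2.7236  x^+=2.0394  v^+=1.1166  a^+=-0.1946
step 2: x_pred=3.3092  r=2.3608  x^+=4.8980  v^+=1.3268  a^+=0.2348
step 3: x_pred=6.7886  r=-6.8986  x^+=2.1459  v^+=0.2853  a^+=-1.0200
step 4: x_pred=1.6755  r=3.7845  x^+=4.2225  v^+=-0.2841  a^+=-0.3316
step 5: x_pred=3.5872  r=-8.7772  x^+=-2.3199  v^+=-2.4160  a^+=-1.9281
step 6: x_pred=-6.9918  r=9.7318  x^+=-0.4423  v^+=-2.9908  a^+=-0.1580
step 7: x_pred=-4.3999  r=2.9799  x^+=-2.3944  v^+=-2.6133  a^+=0.3840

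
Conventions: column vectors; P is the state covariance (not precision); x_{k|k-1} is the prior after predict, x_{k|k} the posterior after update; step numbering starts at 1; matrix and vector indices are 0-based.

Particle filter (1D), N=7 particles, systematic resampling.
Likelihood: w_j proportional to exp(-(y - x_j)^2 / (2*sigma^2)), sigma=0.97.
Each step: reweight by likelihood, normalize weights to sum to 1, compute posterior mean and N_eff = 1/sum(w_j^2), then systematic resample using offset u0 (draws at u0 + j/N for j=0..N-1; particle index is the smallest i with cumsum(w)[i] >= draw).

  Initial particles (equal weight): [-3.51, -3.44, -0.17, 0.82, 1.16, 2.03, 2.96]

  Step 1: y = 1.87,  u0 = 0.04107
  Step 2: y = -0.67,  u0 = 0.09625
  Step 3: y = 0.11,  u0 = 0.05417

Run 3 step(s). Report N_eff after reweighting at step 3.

step 1: w=[0.0000, 0.0000, 0.0371, 0.1887, 0.2594, 0.3345, 0.1803]  mean=1.6620  Neff=4.0218  idx=[3, 3, 4, 4, 5, 5, 6]
step 2: w=[0.3090, 0.3090, 0.1696, 0.1696, 0.0209, 0.0209, 0.0009]  mean=0.9879  Neff=4.0094  idx=[0, 0, 1, 1, 2, 3, 3]
step 3: w=[0.1617, 0.1617, 0.1617, 0.1617, 0.1177, 0.1177, 0.1177]  mean=0.9400  Neff=6.8407  idx=[0, 1, 2, 2, 3, 5, 6]

N_eff = 6.8407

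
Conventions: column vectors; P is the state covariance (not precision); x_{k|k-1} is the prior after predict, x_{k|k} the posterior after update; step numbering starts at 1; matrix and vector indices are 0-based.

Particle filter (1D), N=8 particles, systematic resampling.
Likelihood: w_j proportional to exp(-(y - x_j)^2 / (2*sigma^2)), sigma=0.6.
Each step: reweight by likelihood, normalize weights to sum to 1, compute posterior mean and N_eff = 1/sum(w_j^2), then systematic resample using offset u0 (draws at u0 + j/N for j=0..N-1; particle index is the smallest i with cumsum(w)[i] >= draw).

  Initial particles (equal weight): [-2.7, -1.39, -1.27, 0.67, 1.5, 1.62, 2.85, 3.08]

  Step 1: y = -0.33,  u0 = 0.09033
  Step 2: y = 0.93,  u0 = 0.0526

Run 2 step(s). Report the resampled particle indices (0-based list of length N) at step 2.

step 1: w=[0.0005, 0.2736, 0.3819, 0.3249, 0.0124, 0.0066, 0.0000, 0.0000]  mean=-0.6197  Neff=3.0632  idx=[1, 1, 2, 2, 2, 3, 3, 3]
step 2: w=[0.0002, 0.0002, 0.0004, 0.0004, 0.0004, 0.3328, 0.3328, 0.3328]  mean=0.6666  Neff=3.0104  idx=[5, 5, 5, 6, 6, 7, 7, 7]

resampled_idx = [5, 5, 5, 6, 6, 7, 7, 7]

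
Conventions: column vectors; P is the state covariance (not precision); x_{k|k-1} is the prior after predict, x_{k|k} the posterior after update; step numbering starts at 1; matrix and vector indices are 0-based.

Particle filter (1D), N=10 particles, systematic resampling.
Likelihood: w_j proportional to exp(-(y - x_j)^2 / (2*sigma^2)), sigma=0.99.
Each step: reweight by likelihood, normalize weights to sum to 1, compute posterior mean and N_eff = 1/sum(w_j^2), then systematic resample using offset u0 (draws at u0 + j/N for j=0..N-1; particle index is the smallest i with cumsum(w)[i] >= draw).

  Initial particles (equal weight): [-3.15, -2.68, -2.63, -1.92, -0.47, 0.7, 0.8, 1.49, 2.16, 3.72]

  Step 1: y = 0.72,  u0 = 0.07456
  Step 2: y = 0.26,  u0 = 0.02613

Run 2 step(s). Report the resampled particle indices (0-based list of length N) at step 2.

step 1: w=[0.0001, 0.0008, 0.0009, 0.0079, 0.1344, 0.2767, 0.2758, 0.2045, 0.0961, 0.0028]  mean=0.8539  Neff=4.5080  idx=[4, 5, 5, 5, 6, 6, 6, 7, 7, 8]
step 2: w=[0.1066, 0.1267, 0.1267, 0.1267, 0.1206, 0.1206, 0.1206, 0.0647, 0.0647, 0.0222]  mean=0.7460  Neff=8.9277  idx=[0, 1, 1, 2, 3, 4, 5, 5, 6, 8]

resampled_idx = [0, 1, 1, 2, 3, 4, 5, 5, 6, 8]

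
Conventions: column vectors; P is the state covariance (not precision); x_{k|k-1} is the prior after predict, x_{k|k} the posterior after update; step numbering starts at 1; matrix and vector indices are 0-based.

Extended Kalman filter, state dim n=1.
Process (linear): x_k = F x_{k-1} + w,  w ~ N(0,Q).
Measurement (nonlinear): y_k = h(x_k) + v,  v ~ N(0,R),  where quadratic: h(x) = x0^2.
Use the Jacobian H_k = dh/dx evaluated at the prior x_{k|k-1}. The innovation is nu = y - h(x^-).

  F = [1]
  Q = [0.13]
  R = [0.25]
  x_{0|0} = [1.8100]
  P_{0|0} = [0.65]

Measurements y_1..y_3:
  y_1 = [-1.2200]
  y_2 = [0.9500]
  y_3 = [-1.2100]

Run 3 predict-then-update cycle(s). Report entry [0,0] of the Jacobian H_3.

H_jac[0,0] = 1.6508

step 1: x^-=[1.8100]  P^-=[0.7800]  H_jac=[3.6200]  S=[10.4714]  K=[0.2696]  nu=[-4.4961]  x^+=[0.5976]  P^+=[0.0186]
step 2: x^-=[0.5976]  P^-=[0.1486]  H_jac=[1.1953]  S=[0.4623]  K=[0.3842]  nu=[0.5928]  x^+=[0.8254]  P^+=[0.0804]
step 3: x^-=[0.8254]  P^-=[0.2104]  H_jac=[1.6508]  S=[0.8233]  K=[0.4218]  nu=[-1.8913]  x^+=[0.0276]  P^+=[0.0639]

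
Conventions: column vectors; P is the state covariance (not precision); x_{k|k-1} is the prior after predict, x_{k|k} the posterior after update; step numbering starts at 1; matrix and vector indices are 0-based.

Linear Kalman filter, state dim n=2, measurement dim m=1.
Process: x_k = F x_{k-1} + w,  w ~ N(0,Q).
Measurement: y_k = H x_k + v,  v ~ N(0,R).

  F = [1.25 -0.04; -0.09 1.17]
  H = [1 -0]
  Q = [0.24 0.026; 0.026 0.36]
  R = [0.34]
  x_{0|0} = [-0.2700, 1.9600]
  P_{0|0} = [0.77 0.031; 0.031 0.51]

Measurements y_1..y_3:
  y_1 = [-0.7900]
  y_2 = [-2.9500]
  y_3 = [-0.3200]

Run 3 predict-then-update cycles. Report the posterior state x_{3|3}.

x_post = [-1.2849, 3.2840]

step 1: x^-=[-0.4159, 2.3175]  P^-=[1.4408 -0.0390; -0.0390 1.0578]  S=[1.7808]  K=[0.8091; -0.0219]  nu=[-0.3741]  x^+=[-0.7186, 2.3257]  P^+=[0.2751 -0.0075; -0.0075 1.0570]
step 2: x^-=[-0.9912, 2.7857]  P^-=[0.6723 -0.0653; -0.0653 1.8107]  S=[1.0123]  K=[0.6641; -0.0646]  nu=[-1.9588]  x^+=[-2.2921, 2.9122]  P^+=[0.2258 -0.0219; -0.0219 1.8065]
step 3: x^-=[-2.9816, 3.6135]  P^-=[0.5979 -0.1161; -0.1161 2.8394]  S=[0.9379]  K=[0.6375; -0.1238]  nu=[2.6616]  x^+=[-1.2849, 3.2840]  P^+=[0.2167 -0.0421; -0.0421 2.8250]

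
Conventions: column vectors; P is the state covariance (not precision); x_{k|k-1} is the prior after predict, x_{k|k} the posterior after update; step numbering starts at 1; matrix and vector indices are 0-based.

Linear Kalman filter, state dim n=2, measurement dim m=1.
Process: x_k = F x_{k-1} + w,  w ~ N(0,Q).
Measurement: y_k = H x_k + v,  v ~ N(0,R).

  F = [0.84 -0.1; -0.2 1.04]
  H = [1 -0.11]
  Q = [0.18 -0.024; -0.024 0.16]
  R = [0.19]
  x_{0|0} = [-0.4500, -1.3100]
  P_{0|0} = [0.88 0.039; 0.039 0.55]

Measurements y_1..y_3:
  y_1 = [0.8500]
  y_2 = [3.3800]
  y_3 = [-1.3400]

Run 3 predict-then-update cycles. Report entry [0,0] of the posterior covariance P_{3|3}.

step 1: x^-=[-0.2470, -1.2724]  P^-=[0.7999 -0.1942; -0.1942 0.7739]  S=[1.0420]  K=[0.7882; -0.2681]  nu=[0.9570]  x^+=[0.5073, -1.5289]  P^+=[0.1526 0.0260; 0.0260 0.6990]
step 2: x^-=[0.5790, -1.6916]  P^-=[0.2903 -0.0991; -0.0991 0.9113]  S=[0.5131]  K=[0.5870; -0.3886]  nu=[2.6149]  x^+=[2.1140, -2.7076]  P^+=[0.1135 0.0179; 0.0179 0.8339]
step 3: x^-=[2.0465, -3.2387]  P^-=[0.2654 -0.1138; -0.1138 1.0590]  S=[0.4933]  K=[0.5635; -0.4669]  nu=[-3.7427]  x^+=[-0.0624, -1.4914]  P^+=[0.1088 0.0160; 0.0160 0.9515]

P_post[0,0] = 0.1088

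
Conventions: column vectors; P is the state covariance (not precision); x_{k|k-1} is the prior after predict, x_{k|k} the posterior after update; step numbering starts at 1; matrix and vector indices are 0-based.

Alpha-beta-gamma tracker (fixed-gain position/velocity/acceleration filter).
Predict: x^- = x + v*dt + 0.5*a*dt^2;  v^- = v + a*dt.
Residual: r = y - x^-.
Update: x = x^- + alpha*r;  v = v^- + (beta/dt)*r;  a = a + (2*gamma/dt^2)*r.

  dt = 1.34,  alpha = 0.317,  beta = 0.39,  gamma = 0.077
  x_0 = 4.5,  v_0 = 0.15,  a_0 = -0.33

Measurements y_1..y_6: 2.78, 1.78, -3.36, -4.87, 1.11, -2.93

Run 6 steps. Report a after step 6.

step 1: x_pred=4.4047  r=-1.6247  x^+=3.8897  v^+=-0.7651  a^+=-0.4693
step 2: x_pred=2.4431  r=-0.6631  x^+=2.2329  v^+=-1.5870  a^+=-0.5262
step 3: x_pred=-0.3661  r=-2.9939  x^+=-1.3152  v^+=-3.1635  a^+=-0.7830
step 4: x_pred=-6.2572  r=1.3872  x^+=-5.8175  v^+=-3.8090  a^+=-0.6640
step 5: x_pred=-11.5176  r=12.6276  x^+=-7.5147  v^+=-1.0235  a^+=0.4190
step 6: x_pred=-8.5100  r=5.5800  x^+=-6.7412  v^+=1.1619  a^+=0.8976

a_post = 0.8976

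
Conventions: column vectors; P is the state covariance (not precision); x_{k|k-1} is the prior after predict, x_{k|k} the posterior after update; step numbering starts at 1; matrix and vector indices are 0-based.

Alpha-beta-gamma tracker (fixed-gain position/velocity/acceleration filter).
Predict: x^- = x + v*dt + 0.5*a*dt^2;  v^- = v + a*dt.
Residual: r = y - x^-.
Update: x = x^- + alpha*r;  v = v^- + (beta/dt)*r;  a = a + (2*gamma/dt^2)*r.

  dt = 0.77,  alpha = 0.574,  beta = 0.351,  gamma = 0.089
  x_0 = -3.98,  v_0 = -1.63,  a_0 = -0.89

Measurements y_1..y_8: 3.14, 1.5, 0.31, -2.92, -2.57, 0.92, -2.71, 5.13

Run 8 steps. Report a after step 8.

a_post = 2.2523

step 1: x_pred=-5.4989  r=8.6389  x^+=-0.5402  v^+=1.6227  a^+=1.7036
step 2: x_pred=1.2143  r=0.2857  x^+=1.3783  v^+=3.0647  a^+=1.7893
step 3: x_pred=4.2686  r=-3.9586  x^+=1.9963  v^+=2.6380  a^+=0.6009
step 4: x_pred=4.2057  r=-7.1257  x^+=0.1156  v^+=-0.1475  a^+=-1.5384
step 5: x_pred=-0.4541  r=-2.1159  x^+=-1.6686  v^+=-2.2966  a^+=-2.1736
step 6: x_pred=-4.0814  r=5.0014  x^+=-1.2106  v^+=-1.6904  a^+=-0.6721
step 7: x_pred=-2.7115  r=0.0015  x^+=-2.7106  v^+=-2.2073  a^+=-0.6717
step 8: x_pred=-4.6094  r=9.7394  x^+=0.9810  v^+=1.7152  a^+=2.2523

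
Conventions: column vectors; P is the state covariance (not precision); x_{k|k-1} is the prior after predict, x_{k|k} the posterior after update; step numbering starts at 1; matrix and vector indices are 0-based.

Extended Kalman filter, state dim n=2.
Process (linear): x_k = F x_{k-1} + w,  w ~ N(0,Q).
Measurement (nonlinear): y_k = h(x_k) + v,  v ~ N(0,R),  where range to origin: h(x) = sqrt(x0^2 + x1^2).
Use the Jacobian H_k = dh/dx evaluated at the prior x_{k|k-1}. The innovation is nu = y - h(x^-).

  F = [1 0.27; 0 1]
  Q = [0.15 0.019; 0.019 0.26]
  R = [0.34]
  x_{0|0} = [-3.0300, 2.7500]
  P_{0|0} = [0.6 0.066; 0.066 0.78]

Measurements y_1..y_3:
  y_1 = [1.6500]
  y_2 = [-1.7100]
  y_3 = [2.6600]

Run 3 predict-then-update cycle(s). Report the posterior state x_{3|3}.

step 1: x^-=[-2.2875, 2.7500]  P^-=[0.8425 0.2956; 0.2956 1.0400]  H_jac=[-0.6395 0.7688]  S=[1.0086]  K=[-0.3089; 0.6053]  nu=[-1.9270]  x^+=[-1.6923, 1.5835]  P^+=[0.7463 0.4842; 0.4842 0.6704]
step 2: x^-=[-1.2647, 1.5835]  P^-=[1.2066 0.6842; 0.6842 0.9304]  H_jac=[-0.6241 0.7814]  S=[0.7107]  K=[-0.3073; 0.4222]  nu=[-3.7366]  x^+=[-0.1165, 0.0061]  P^+=[1.1395 0.7764; 0.7764 0.8038]
step 3: x^-=[-0.1149, 0.0061]  P^-=[1.7673 1.0124; 1.0124 1.0638]  H_jac=[-0.9986 0.0531]  S=[1.9980]  K=[-0.8564; -0.4777]  nu=[2.5449]  x^+=[-2.2944, -1.2097]  P^+=[0.3020 0.1950; 0.1950 0.6078]

x_post = [-2.2944, -1.2097]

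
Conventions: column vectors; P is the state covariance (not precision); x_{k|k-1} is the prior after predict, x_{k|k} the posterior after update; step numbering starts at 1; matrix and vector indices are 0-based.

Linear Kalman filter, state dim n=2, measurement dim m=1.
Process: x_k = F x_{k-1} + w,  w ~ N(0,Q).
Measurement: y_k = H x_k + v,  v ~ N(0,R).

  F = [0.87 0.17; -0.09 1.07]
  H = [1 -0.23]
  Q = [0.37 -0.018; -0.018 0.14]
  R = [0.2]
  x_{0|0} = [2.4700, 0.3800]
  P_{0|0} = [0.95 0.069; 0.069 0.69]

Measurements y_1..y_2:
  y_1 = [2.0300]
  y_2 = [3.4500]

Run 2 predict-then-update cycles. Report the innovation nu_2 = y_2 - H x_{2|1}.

step 1: x^-=[2.2135, 0.1843]  P^-=[1.1294 0.0963; 0.0963 0.9244]  S=[1.3340]  K=[0.8300; -0.0872]  nu=[-0.1411]  x^+=[2.0964, 0.1966]  P^+=[0.2104 0.1928; 0.1928 0.9142]
step 2: x^-=[1.8573, 0.0217]  P^-=[0.6127 0.3084; 0.3084 1.1513]  S=[0.7317]  K=[0.7404; 0.0596]  nu=[1.5977]  x^+=[3.0402, 0.1169]  P^+=[0.2116 0.2761; 0.2761 1.1487]

innov = [1.5977]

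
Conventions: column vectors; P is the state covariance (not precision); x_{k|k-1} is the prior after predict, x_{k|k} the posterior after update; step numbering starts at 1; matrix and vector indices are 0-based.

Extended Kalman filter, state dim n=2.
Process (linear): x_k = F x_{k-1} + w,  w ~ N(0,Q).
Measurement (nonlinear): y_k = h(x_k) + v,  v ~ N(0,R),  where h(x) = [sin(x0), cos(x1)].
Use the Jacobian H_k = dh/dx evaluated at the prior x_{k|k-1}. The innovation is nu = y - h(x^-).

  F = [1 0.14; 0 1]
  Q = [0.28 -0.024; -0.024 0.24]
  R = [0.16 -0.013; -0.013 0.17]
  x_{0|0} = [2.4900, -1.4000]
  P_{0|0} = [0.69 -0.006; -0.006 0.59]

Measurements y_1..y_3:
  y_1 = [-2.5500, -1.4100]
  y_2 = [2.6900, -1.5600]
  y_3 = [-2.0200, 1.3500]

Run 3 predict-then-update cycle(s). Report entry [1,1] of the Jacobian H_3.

H_jac[1,1] = 0.0826

step 1: x^-=[2.2940, -1.4000]  P^-=[0.9799 0.0526; 0.0526 0.8300]  H_jac=[-0.6618 0.0000; 0.0000 0.9854]  S=[0.5892 -0.0473; -0.0473 0.9760]  K=[-1.1007 -0.0002; 0.0082 0.8384]  nu=[-3.2997, -1.5800]  x^+=[5.9264, -2.7518]  P^+=[0.2661 0.0145; 0.0145 0.1445]
step 2: x^-=[5.5411, -2.7518]  P^-=[0.5530 0.0107; 0.0107 0.3845]  H_jac=[0.7371 0.0000; 0.0000 0.3800]  S=[0.4604 -0.0100; -0.0100 0.2255]  K=[0.8865 0.0574; 0.0313 0.6493]  nu=[3.3658, -0.6350]  x^+=[8.4885, -3.0589]  P^+=[0.1914 -0.0047; -0.0047 0.2894]
step 3: x^-=[8.0603, -3.0589]  P^-=[0.4758 0.0119; 0.0119 0.5294]  H_jac=[-0.2048 0.0000; 0.0000 0.0826]  S=[0.1800 -0.0132; -0.0132 0.1736]  K=[-0.5441 -0.0357; 0.0050 0.2522]  nu=[-2.9988, 2.3466]  x^+=[9.6081, -2.4822]  P^+=[0.4228 0.0121; 0.0121 0.5184]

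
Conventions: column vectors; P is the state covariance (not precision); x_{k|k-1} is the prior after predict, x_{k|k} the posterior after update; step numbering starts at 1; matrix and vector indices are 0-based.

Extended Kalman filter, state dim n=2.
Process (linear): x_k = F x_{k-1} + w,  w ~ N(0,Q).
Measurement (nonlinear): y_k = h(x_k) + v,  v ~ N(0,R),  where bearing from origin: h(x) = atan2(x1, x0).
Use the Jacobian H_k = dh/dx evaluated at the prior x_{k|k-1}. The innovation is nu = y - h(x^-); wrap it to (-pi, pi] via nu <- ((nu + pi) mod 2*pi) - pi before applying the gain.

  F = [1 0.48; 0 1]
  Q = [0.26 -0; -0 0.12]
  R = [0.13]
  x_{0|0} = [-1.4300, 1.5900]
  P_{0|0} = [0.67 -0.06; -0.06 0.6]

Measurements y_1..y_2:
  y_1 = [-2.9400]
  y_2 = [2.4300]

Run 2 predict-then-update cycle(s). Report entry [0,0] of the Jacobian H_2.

H_jac[0,0] = -0.1983

step 1: x^-=[-0.6668, 1.5900]  P^-=[1.0106 0.2280; 0.2280 0.7200]  H_jac=[-0.5349 -0.2243]  S=[0.5101]  K=[-1.1601; -0.5557]  nu=[1.3753]  x^+=[-2.2622, 0.8257]  P^+=[0.3242 -0.1008; -0.1008 0.5625]
step 2: x^-=[-1.8659, 0.8257]  P^-=[0.6170 0.1692; 0.1692 0.6825]  H_jac=[-0.1983 -0.4482]  S=[0.3214]  K=[-0.6166; -1.0560]  nu=[-0.2950]  x^+=[-1.6840, 1.1372]  P^+=[0.4948 -0.0401; -0.0401 0.3241]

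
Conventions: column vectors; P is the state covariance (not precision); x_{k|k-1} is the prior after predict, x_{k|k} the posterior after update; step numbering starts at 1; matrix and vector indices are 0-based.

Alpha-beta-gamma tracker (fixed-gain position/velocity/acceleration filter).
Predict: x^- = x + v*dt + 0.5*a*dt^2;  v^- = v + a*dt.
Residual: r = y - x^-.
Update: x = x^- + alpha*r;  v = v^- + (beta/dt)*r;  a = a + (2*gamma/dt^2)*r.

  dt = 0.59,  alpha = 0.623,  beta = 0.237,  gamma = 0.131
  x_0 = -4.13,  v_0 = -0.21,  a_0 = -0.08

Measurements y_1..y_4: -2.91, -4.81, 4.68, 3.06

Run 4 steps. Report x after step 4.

step 1: x_pred=-4.2678  r=1.3578  x^+=-3.4219  v^+=0.2882  a^+=0.9420
step 2: x_pred=-3.0879  r=-1.7221  x^+=-4.1608  v^+=0.1522  a^+=-0.3542
step 3: x_pred=-4.1326  r=8.8126  x^+=1.3577  v^+=3.4832  a^+=6.2787
step 4: x_pred=4.5056  r=-1.4456  x^+=3.6050  v^+=6.6070  a^+=5.1907

x_post = 3.6050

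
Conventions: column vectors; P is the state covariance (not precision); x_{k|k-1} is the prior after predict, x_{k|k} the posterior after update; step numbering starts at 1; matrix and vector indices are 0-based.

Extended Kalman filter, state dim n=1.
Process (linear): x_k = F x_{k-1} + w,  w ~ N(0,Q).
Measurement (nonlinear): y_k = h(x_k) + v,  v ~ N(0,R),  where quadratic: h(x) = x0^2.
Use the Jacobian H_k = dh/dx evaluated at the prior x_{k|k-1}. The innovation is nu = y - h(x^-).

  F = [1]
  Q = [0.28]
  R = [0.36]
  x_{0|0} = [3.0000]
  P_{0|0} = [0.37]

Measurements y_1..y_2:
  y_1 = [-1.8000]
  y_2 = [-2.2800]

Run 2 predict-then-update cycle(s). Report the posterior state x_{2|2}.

x_post = [-0.0516]

step 1: x^-=[3.0000]  P^-=[0.6500]  H_jac=[6.0000]  S=[23.7600]  K=[0.1641]  nu=[-10.8000]  x^+=[1.2273]  P^+=[0.0098]
step 2: x^-=[1.2273]  P^-=[0.2898]  H_jac=[2.4545]  S=[2.1063]  K=[0.3378]  nu=[-3.7862]  x^+=[-0.0516]  P^+=[0.0495]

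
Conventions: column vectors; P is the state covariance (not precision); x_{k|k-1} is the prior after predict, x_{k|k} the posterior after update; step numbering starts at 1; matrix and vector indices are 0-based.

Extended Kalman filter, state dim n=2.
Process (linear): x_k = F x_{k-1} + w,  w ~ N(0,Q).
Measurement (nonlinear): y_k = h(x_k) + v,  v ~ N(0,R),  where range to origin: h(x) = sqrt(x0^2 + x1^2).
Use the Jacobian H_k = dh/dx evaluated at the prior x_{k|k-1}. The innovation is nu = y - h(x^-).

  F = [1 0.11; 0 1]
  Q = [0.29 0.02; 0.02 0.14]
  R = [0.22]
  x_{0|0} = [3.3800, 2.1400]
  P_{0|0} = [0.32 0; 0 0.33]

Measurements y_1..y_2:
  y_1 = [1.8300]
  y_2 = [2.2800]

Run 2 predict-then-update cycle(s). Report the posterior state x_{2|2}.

step 1: x^-=[3.6154, 2.1400]  P^-=[0.6140 0.0563; 0.0563 0.4700]  H_jac=[0.8605 0.5094]  S=[0.8460]  K=[0.6585; 0.3403]  nu=[-2.3713]  x^+=[2.0540, 1.3332]  P^+=[0.2472 -0.1332; -0.1332 0.3721]
step 2: x^-=[2.2007, 1.3332]  P^-=[0.5124 -0.0723; -0.0723 0.5121]  H_jac=[0.8553 0.5181]  S=[0.6682]  K=[0.5998; 0.3045]  nu=[-0.2930]  x^+=[2.0249, 1.2439]  P^+=[0.2720 -0.1943; -0.1943 0.4501]

x_post = [2.0249, 1.2439]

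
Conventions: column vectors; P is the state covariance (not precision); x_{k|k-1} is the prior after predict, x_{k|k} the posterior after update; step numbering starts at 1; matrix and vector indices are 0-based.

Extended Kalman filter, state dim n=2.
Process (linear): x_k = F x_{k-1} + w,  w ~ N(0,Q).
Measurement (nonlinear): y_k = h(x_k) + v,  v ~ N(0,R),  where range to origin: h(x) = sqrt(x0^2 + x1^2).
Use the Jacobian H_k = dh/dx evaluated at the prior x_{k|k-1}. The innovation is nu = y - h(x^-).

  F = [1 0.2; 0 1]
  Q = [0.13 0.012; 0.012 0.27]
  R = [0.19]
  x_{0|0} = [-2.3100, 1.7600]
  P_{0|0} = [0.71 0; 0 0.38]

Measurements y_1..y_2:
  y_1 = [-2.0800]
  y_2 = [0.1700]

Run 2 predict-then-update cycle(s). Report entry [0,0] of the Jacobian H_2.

H_jac[0,0] = 0.9768

step 1: x^-=[-1.9580, 1.7600]  P^-=[0.8552 0.0880; 0.0880 0.6500]  H_jac=[-0.7437 0.6685]  S=[0.8660]  K=[-0.6665; 0.4262]  nu=[-4.7127]  x^+=[1.1831, -0.2485]  P^+=[0.4705 0.3340; 0.3340 0.4927]
step 2: x^-=[1.1334, -0.2485]  P^-=[0.7538 0.4445; 0.4445 0.7627]  H_jac=[0.9768 -0.2142]  S=[0.7582]  K=[0.8455; 0.3572]  nu=[-0.9903]  x^+=[0.2960, -0.6023]  P^+=[0.2117 0.2155; 0.2155 0.6659]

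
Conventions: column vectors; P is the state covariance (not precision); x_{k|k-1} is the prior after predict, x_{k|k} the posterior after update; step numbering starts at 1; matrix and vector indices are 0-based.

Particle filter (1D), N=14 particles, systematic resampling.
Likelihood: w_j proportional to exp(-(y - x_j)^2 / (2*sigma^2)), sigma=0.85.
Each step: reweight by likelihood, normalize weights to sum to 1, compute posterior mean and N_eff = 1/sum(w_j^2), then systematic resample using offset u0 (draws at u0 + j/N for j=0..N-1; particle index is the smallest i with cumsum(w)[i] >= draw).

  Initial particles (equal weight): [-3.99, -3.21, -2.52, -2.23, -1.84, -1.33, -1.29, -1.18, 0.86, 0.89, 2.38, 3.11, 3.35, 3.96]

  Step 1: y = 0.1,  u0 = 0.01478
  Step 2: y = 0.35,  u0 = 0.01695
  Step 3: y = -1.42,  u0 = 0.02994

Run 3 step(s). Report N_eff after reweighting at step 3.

N_eff = 2.6810

step 1: w=[0.0000, 0.0002, 0.0038, 0.0102, 0.0324, 0.1064, 0.1150, 0.1409, 0.2936, 0.2843, 0.0120, 0.0008, 0.0003, 0.0000]  mean=-0.0110  Neff=4.6999  idx=[4, 5, 6, 6, 7, 7, 8, 8, 8, 8, 9, 9, 9, 9]
step 2: w=[0.0048, 0.0189, 0.0207, 0.0207, 0.0264, 0.0264, 0.1114, 0.1114, 0.1114, 0.1114, 0.1090, 0.1090, 0.1090, 0.1090]  mean=0.6217  Neff=10.0122  idx=[1, 4, 6, 7, 7, 8, 8, 9, 10, 10, 11, 12, 12, 13]
step 3: w=[0.4382, 0.4235, 0.0121, 0.0121, 0.0121, 0.0121, 0.0121, 0.0121, 0.0110, 0.0110, 0.0110, 0.0110, 0.0110, 0.0110]  mean=-0.9617  Neff=2.6810  idx=[0, 0, 0, 0, 0, 0, 1, 1, 1, 1, 1, 1, 4, 10]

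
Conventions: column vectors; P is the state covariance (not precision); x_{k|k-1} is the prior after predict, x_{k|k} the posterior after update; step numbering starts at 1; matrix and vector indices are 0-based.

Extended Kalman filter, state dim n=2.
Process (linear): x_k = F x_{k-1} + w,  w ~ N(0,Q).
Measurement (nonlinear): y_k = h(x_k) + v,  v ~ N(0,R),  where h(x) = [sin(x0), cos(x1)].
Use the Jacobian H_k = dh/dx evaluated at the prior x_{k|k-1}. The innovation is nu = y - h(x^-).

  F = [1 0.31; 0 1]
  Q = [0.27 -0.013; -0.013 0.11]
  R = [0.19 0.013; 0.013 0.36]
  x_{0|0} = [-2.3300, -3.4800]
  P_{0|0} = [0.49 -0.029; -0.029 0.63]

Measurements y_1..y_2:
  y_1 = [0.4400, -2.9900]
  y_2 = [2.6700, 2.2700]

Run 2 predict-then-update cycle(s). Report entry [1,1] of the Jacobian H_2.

step 1: x^-=[-3.4088, -3.4800]  P^-=[0.8026 0.1533; 0.1533 0.7400]  H_jac=[-0.9645 0.0000; 0.0000 -0.3320]  S=[0.9366 0.0621; 0.0621 0.4416]  K=[-0.8265 0.0010; -0.1221 -0.5392]  nu=[0.1760, -2.0467]  x^+=[-3.5562, -2.3979]  P^+=[0.1628 0.0313; 0.0313 0.5895]
step 2: x^-=[-4.2996, -2.3979]  P^-=[0.5089 0.2011; 0.2011 0.6995]  H_jac=[-0.4012 0.0000; 0.0000 0.6770]  S=[0.2719 -0.0416; -0.0416 0.6806]  K=[-0.7270 0.1555; -0.1920 0.6840]  nu=[1.7540, 3.0060]  x^+=[-5.1072, -0.6784]  P^+=[0.3393 0.0688; 0.0688 0.3601]

H_jac[1,1] = 0.6770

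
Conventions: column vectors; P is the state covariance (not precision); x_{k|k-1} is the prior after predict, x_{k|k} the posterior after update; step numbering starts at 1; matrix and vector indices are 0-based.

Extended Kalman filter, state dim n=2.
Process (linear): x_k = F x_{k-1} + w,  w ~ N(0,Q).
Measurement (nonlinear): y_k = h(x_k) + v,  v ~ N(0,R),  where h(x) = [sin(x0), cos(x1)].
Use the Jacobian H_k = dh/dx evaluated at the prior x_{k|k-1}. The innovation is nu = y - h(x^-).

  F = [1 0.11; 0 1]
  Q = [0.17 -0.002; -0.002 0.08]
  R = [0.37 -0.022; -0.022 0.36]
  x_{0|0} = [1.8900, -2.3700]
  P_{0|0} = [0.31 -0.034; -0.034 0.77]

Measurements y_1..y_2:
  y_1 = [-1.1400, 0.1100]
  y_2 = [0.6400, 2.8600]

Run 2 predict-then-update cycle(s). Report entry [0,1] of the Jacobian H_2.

H_jac[0,1] = 0.0000

step 1: x^-=[1.6293, -2.3700]  P^-=[0.4818 0.0487; 0.0487 0.8500]  H_jac=[-0.0585 0.0000; 0.0000 0.6973]  S=[0.3716 -0.0240; -0.0240 0.7733]  K=[-0.0731 0.0416; 0.0419 0.7678]  nu=[-2.1383, 0.8268]  x^+=[1.8201, -1.8248]  P^+=[0.4784 0.0238; 0.0238 0.3951]
step 2: x^-=[1.6194, -1.8248]  P^-=[0.6584 0.0653; 0.0653 0.4751]  H_jac=[-0.0485 0.0000; 0.0000 0.9679]  S=[0.3716 -0.0251; -0.0251 0.8051]  K=[-0.0809 0.0759; 0.0301 0.5721]  nu=[-0.3588, 3.1113]  x^+=[1.8847, -0.0556]  P^+=[0.6510 0.0301; 0.0301 0.2121]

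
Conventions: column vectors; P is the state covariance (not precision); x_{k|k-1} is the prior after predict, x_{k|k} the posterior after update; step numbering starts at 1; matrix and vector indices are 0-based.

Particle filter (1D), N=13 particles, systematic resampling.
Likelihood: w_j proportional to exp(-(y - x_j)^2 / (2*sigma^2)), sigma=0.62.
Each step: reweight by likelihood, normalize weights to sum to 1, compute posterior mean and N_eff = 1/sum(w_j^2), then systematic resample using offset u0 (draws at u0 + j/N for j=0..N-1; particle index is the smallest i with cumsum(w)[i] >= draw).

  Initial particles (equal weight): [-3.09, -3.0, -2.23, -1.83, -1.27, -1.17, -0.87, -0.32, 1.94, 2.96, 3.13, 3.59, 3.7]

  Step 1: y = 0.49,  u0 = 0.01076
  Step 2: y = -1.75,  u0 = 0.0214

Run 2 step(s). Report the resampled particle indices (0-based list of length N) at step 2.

step 1: w=[0.0000, 0.0000, 0.0001, 0.0015, 0.0283, 0.0442, 0.1436, 0.6782, 0.1033, 0.0006, 0.0002, 0.0000, 0.0000]  mean=-0.2297  Neff=2.0241  idx=[4, 6, 6, 7, 7, 7, 7, 7, 7, 7, 7, 7, 8]
step 2: w=[0.3527, 0.1738, 0.1738, 0.0333, 0.0333, 0.0333, 0.0333, 0.0333, 0.0333, 0.0333, 0.0333, 0.0333, 0.0000]  mean=-0.8463  Neff=5.1335  idx=[0, 0, 0, 0, 0, 1, 1, 2, 2, 3, 5, 8, 10]

resampled_idx = [0, 0, 0, 0, 0, 1, 1, 2, 2, 3, 5, 8, 10]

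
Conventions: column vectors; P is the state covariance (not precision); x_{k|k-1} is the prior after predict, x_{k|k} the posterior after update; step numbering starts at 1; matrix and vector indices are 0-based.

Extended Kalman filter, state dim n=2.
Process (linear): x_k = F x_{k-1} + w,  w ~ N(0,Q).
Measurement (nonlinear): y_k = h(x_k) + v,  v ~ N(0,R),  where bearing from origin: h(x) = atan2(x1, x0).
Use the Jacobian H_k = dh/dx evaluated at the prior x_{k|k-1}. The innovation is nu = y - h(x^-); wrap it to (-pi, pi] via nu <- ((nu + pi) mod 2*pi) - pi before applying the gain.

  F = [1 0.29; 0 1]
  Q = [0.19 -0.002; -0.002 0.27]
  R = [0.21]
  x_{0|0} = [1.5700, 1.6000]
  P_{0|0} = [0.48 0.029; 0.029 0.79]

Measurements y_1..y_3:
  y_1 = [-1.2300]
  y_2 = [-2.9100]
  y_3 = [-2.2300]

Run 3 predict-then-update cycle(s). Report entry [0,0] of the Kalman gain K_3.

K[0,0] = 1.3021

step 1: x^-=[2.0340, 1.6000]  P^-=[0.7533 0.2561; 0.2561 1.0600]  H_jac=[-0.2389 0.3037]  S=[0.3136]  K=[-0.3258; 0.8315]  nu=[-1.8965]  x^+=[2.6519, 0.0231]  P^+=[0.7200 0.3411; 0.3411 0.8432]
step 2: x^-=[2.6586, 0.0231]  P^-=[1.1787 0.5836; 0.5836 1.1132]  H_jac=[-0.0033 0.3761]  S=[0.3660]  K=[0.5891; 1.1386]  nu=[-2.9187]  x^+=[0.9392, -3.3001]  P^+=[1.0517 0.3381; 0.3381 0.6387]
step 3: x^-=[-0.0178, -3.3001]  P^-=[1.4915 0.5213; 0.5213 0.9087]  H_jac=[0.3030 -0.0016]  S=[0.3464]  K=[1.3021; 0.4517]  nu=[-0.6538]  x^+=[-0.8691, -3.5954]  P^+=[0.9041 0.3175; 0.3175 0.8380]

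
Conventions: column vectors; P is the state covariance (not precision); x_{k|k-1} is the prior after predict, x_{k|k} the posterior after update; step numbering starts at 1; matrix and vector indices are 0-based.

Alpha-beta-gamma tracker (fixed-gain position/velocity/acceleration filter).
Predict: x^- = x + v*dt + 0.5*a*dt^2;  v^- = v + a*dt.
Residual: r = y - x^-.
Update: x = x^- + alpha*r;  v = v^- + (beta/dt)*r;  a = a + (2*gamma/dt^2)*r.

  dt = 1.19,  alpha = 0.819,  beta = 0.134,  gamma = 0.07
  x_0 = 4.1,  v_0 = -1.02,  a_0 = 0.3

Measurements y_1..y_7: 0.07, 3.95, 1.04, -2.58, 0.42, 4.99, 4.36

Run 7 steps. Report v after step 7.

step 1: x_pred=3.0986  r=-3.0286  x^+=0.6182  v^+=-1.0040  a^+=0.0006
step 2: x_pred=-0.5762  r=4.5262  x^+=3.1308  v^+=-0.4937  a^+=0.4481
step 3: x_pred=2.8605  r=-1.8205  x^+=1.3695  v^+=-0.1655  a^+=0.2681
step 4: x_pred=1.3624  r=-3.9424  x^+=-1.8664  v^+=-0.2904  a^+=-0.1217
step 5: x_pred=-2.2982  r=2.7182  x^+=-0.0720  v^+=-0.1291  a^+=0.1470
step 6: x_pred=-0.1215  r=5.1115  x^+=4.0648  v^+=0.6214  a^+=0.6524
step 7: x_pred=5.2662  r=-0.9062  x^+=4.5240  v^+=1.2957  a^+=0.5628

v_post = 1.2957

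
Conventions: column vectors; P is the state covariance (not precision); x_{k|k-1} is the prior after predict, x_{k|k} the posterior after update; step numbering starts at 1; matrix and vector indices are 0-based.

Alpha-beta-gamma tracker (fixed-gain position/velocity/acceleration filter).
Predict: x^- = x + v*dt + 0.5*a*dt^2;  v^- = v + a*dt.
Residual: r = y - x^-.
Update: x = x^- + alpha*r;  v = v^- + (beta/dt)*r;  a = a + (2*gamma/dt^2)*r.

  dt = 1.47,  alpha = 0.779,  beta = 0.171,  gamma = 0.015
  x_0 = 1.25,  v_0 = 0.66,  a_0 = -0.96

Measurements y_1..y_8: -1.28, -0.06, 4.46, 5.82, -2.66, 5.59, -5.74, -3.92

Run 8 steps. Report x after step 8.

x_post = -5.7853

step 1: x_pred=1.1830  r=-2.4630  x^+=-0.7357  v^+=-1.0377  a^+=-0.9942
step 2: x_pred=-3.3353  r=3.2753  x^+=-0.7838  v^+=-2.1182  a^+=-0.9487
step 3: x_pred=-4.9226  r=9.3826  x^+=2.3864  v^+=-2.4213  a^+=-0.8185
step 4: x_pred=-2.0572  r=7.8772  x^+=4.0791  v^+=-2.7082  a^+=-0.7091
step 5: x_pred=-0.6680  r=-1.9920  x^+=-2.2198  v^+=-3.9823  a^+=-0.7368
step 6: x_pred=-8.8697  r=14.4597  x^+=2.3944  v^+=-3.3832  a^+=-0.5360
step 7: x_pred=-3.1581  r=-2.5819  x^+=-5.1694  v^+=-4.4715  a^+=-0.5719
step 8: x_pred=-12.3604  r=8.4404  x^+=-5.7853  v^+=-4.3303  a^+=-0.4547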